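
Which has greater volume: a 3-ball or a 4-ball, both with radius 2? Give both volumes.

V_3(2) ≈ 33.5103. V_4(2) ≈ 78.9568. The 4-ball is larger.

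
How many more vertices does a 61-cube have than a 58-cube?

The 61-cube has 2^61 = 2305843009213693952 vertices. The 58-cube has 2^58 = 288230376151711744 vertices. Difference: 2305843009213693952 - 288230376151711744 = 2017612633061982208.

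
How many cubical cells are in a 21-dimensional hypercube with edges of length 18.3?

Choose 3 of 21 axes to span the face (C(21,3) = 1330 ways), then fix each of the remaining 18 coordinates at one of its two extreme values (2^18 = 262144 ways): 1330·262144 = 348651520.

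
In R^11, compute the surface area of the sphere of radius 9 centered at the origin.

The surface area of an n-ball is 2π^(n/2) r^(n-1) / Γ(n/2). For n=11, r=9: 8264970432·π^5/35 ≈ 7.22641e+10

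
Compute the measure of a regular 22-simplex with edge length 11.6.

V = (11.6^22 / 22!) · √((22+1) / 2^22) ≈ 0.545561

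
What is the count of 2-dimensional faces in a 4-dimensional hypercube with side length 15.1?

An n-cube has C(n,k)·2^(n-k) k-faces. Here C(4,2)·2^2 = 6·4 = 24.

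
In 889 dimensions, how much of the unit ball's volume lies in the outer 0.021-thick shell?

V(inner)/V(outer) = ((1-0.021)/1)^889 ≈ 6.395e-09, so the shell fraction is 0.9999999936.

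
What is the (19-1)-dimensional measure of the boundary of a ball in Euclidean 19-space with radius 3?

|∂B_19(3)| = 4897760256·π^9/425425 ≈ 3.43181e+08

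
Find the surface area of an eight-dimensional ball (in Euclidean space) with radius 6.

S = n·V_n(r)/r = 8·V_8(6)/6 (volume-to-surface relation), giving 93312·π^4 ≈ 9.08944e+06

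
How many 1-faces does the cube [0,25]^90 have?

An n-cube has n·2^(n-1) edges. With n = 90: 90·618970019642690137449562112 = 55707301767842112370460590080.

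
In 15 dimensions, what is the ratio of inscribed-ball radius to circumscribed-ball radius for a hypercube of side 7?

Ratio = (s/2)/(s√15/2) = 15^(-1/2) ≈ 0.258199.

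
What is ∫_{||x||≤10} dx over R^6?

The n-ball volume is π^(n/2)·r^n/Γ(n/2+1). With n=6, r=10: V = 500000·π^3/3 ≈ 5.16771e+06.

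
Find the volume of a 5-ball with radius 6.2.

V_5(6.2) = π^(5/2) · (6.2)^5 / Γ(5/2 + 1) ≈ 48223.3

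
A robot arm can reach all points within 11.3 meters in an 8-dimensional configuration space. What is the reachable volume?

V_8(11.3) = π^(8/2) · (11.3)^8 / Γ(8/2 + 1) ≈ 1.07899e+09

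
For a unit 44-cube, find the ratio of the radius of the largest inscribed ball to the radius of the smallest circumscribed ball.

For an n-cube of any side s, the inradius is s/2 and the circumradius is s√n/2, so the ratio is 1/√44 ≈ 0.150756.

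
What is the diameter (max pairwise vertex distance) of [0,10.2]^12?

The space diagonal of an n-cube of side s is s√n. Here 10.2·√12 ≈ 35.3338.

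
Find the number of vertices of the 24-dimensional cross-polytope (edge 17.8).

The vertices are ±e_1, ..., ±e_24, so there are 2·24 = 48.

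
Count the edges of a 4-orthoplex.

Number of 1-faces = 2^(1+1) · C(4,1+1) = 4 · 6 = 24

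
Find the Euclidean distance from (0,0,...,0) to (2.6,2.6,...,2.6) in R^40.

d = √(2.6² + 2.6² + ... + 2.6²) [40 terms] = √(40·2.6²) = 2.6√40 ≈ 16.4438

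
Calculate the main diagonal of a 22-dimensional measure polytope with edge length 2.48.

||(2.48,2.48,...,2.48)|| = √(22)·2.48 ≈ 11.6322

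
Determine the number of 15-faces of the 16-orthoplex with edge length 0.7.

Number of 15-faces = 2^(15+1) · C(16,15+1) = 65536 · 1 = 65536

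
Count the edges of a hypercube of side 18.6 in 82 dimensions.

The 82-cube has n·2^(n-1) = 82·2^81 = 82·2417851639229258349412352 = 198263834416799184651812864 edges.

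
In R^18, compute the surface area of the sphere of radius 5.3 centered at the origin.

S_18(5.3) = 2·π^(18/2)·(5.3)^17 / Γ(18/2) ≈ 3.03772e+12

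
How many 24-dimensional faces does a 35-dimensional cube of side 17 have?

f_24(35-cube) = (35 choose 24) · 2^11 = 854478643200.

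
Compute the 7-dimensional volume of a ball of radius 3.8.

The n-ball volume is π^(n/2)·r^n/Γ(n/2+1). With n=7, r=3.8: V ≈ 54058.7.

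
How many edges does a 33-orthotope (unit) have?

An n-cube has n·2^(n-1) edges. With n = 33: 33·4294967296 = 141733920768.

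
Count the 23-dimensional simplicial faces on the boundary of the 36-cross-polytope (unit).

Number of 23-faces = 2^(23+1) · C(36,23+1) = 16777216 · 1251677700 = 20999667135283200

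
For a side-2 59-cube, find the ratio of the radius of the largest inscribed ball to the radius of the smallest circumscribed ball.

For an n-cube of any side s, the inradius is s/2 and the circumradius is s√n/2, so the ratio is 1/√59 ≈ 0.130189.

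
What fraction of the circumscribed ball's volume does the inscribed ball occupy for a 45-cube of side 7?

V_in / V_out = (r_in/r_out)^45 = (1/√45)^45 = 45^(-45/2) ≈ 6.34919e-38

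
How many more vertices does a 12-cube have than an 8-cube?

The 12-cube has 2^12 = 4096 vertices. The 8-cube has 2^8 = 256 vertices. Difference: 4096 - 256 = 3840.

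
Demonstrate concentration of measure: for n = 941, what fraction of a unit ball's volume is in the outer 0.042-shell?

1 - (1-0.042)^941 ≈ 1 - 2.917e-18 ≈ 100.000000%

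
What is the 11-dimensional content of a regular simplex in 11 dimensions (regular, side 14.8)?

V = (14.8^11 / 11!) · √((11+1) / 2^11) ≈ 14310.3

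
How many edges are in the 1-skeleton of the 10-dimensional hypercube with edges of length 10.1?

The 10-cube has n·2^(n-1) = 10·2^9 = 10·512 = 5120 edges.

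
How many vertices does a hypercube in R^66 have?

The 66-cube has 2^66 = 73786976294838206464 vertices.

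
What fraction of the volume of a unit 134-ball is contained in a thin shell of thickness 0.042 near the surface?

1 - (1-0.042)^134 ≈ 0.996816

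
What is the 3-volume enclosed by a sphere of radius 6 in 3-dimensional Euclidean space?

V = 288·π ≈ 904.779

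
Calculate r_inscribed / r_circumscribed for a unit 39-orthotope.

Ratio = (s/2)/(s√39/2) = 39^(-1/2) ≈ 0.160128.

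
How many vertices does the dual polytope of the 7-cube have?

The 7-dimensional cross-polytope has 2n = 2·7 = 14 vertices.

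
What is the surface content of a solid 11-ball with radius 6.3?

S = n·V_n(r)/r = 11·V_11(6.3)/6.3 (volume-to-surface relation), giving 2.04128e+09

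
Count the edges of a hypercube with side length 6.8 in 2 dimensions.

An n-cube has n·2^(n-1) edges. With n = 2: 2·2 = 4.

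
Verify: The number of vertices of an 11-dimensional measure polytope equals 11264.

False. The 11-cube has 2^11 = 2048 vertices.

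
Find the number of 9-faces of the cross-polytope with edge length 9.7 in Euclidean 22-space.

f_9(22-orthoplex) = 2^10 · (22 choose 10) = 662165504.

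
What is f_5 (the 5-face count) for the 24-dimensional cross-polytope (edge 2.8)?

Number of 5-faces = 2^(5+1) · C(24,5+1) = 64 · 134596 = 8614144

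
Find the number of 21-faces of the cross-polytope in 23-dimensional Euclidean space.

Number of 21-faces = 2^(21+1) · C(23,21+1) = 4194304 · 23 = 96468992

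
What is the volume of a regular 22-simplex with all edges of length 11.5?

V_22 = √(23) · 11.5^22 / (22! · 2^(22/2)) ≈ 0.450941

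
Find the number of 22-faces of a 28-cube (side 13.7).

f_22(28-cube) = (28 choose 22) · 2^6 = 24111360.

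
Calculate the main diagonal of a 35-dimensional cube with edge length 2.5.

||(2.5,2.5,...,2.5)|| = √(35)·2.5 ≈ 14.7902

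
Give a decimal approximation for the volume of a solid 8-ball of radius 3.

Volume = π^{8/2}·(3)^8/Γ(5) = 2187·π^4/8 ≈ 26629.2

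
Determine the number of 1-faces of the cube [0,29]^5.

f_1(5-cube) = (5 choose 1) · 2^4 = 80.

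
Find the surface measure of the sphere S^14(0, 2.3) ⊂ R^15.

S_15(2.3) = 2·π^(15/2)·(2.3)^14 / Γ(15/2) ≈ 663301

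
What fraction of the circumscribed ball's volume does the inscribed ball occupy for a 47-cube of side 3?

V_in / V_out = (r_in/r_out)^47 = (1/√47)^47 = 47^(-47/2) ≈ 5.07809e-40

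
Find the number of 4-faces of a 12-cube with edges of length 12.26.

An n-cube has C(n,k)·2^(n-k) k-faces. Here C(12,4)·2^8 = 495·256 = 126720.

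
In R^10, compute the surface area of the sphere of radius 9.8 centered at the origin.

|∂B_10(9.8)| ≈ 2.12619e+10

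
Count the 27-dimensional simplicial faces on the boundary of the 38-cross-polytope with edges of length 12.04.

Each 27-face is the convex hull of 28 vertices, one chosen as ±e_i from each of 28 distinct axes: 2^28·C(38,28) = 126898501358452736.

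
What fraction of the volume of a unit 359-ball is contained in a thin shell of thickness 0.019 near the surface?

Shell fraction = 1 - (1-0.019)^359 ≈ 0.998979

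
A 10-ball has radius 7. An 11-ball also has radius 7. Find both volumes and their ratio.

V_10(7) ≈ 7.20358e+08. V_11(7) ≈ 3.72549e+09. Ratio V_10/V_11 ≈ 0.1934.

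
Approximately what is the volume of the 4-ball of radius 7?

Volume = π^{4/2}·(7)^4/Γ(3) = 2401·π^2/2 ≈ 11848.5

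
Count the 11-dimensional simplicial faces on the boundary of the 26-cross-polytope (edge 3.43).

Each 11-face is the convex hull of 12 vertices, one chosen as ±e_i from each of 12 distinct axes: 2^12·C(26,12) = 39557939200.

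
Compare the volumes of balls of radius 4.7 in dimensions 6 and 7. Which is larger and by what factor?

V_6(4.7) ≈ 55703.9, V_7(4.7) ≈ 239368. The 7-ball is larger by a factor of 4.297.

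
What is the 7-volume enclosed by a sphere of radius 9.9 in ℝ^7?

Volume = π^{7/2}·(9.9)^7/Γ(9/2) ≈ 4.40379e+07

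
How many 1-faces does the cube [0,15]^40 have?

Number of 1-faces = C(40,1)·2^(40-1) = 40·549755813888 = 21990232555520.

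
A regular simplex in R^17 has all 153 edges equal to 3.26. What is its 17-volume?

Volume = 3.26^17 · √(18/2^17) / 17! ≈ 1.74788e-08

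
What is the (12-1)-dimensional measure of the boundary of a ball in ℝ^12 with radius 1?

The surface area of an n-ball is 2π^(n/2) r^(n-1) / Γ(n/2). For n=12, r=1: π^6/60 ≈ 16.0232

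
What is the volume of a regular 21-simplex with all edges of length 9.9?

V_21 = √(22) · 9.9^21 / (21! · 2^(21/2)) ≈ 0.0513324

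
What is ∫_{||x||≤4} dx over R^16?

Volume = π^{16/2}·(4)^16/Γ(9) = 33554432·π^8/315 ≈ 1.01074e+09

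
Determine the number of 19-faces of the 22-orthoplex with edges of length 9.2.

An n-cross-polytope has 2^(k+1)·C(n,k+1) k-faces. Here 2^20·C(22,20) = 1048576·231 = 242221056.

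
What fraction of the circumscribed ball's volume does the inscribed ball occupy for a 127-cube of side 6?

V_in / V_out = (r_in/r_out)^127 = (1/√127)^127 = 127^(-127/2) ≈ 2.56132e-134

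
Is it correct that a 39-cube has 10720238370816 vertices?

False. The 39-cube has 2^39 = 549755813888 vertices.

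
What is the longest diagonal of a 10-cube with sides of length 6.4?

Diagonal = √10 · 6.4 ≈ 20.2386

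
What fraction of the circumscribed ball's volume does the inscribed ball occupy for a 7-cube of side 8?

The radii are 8/2 and 8√7/2, so the volume ratio is (1/√7)^7 = 7^{-7/2} ≈ 0.00110194.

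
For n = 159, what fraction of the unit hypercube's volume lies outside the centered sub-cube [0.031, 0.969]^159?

The inner cube has side 1-2·0.031 = 0.938 and volume (0.938)^159 ≈ 3.804e-05, so the shell holds 0.999962 of the volume.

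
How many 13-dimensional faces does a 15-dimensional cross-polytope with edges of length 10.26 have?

Each 13-face is the convex hull of 14 vertices, one chosen as ±e_i from each of 14 distinct axes: 2^14·C(15,14) = 245760.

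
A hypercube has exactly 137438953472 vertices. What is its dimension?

2^n = 137438953472 ⇒ n = log_2(137438953472) = 37.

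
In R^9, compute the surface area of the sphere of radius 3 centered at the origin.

|∂B_9(3)| = 69984·π^4/35 ≈ 194774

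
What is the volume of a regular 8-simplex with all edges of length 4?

For a regular n-simplex with edge a, V = (a^n / n!)·√((n+1)/2^n). With a=4, n=8: V ≈ 0.304762.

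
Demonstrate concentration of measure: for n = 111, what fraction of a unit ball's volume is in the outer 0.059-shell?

1 - (1-0.059)^111 ≈ 0.998829 ≈ 99.88%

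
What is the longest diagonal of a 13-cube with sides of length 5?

d = √(5² + 5² + ... + 5²) [13 terms] = √(13·5²) = 5√13 ≈ 18.0278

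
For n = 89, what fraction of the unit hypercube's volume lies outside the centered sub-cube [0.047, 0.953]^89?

1 - (1 - 2·0.047)^89 = 1 - 0.906^89 ≈ 0.999847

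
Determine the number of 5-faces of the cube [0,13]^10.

An n-cube has C(n,k)·2^(n-k) k-faces. Here C(10,5)·2^5 = 252·32 = 8064.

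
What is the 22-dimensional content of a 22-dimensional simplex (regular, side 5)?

V_22 = √(23) · 5^22 / (22! · 2^(22/2)) ≈ 4.96715e-09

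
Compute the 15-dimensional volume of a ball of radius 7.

V_15(7) = π^(15/2) · (7)^15 / Γ(15/2 + 1) = 173625106649344·π^7/289575 ≈ 1.81093e+12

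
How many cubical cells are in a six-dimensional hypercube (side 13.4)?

f_3(6-cube) = (6 choose 3) · 2^3 = 160.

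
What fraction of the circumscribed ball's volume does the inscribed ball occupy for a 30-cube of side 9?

Volume scales as r^n, and r_in/r_out = 1/√30, giving (1/√30)^30 ≈ 6.96917e-23.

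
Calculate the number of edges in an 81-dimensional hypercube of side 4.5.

Each of the 2^81 = 2417851639229258349412352 vertices has degree 81; total edges = 81·2^81/2 = 97922991388784963151200256.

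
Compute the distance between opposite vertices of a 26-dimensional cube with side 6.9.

||(6.9,6.9,...,6.9)|| = √(26)·6.9 ≈ 35.1832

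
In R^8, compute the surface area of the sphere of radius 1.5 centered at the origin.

|∂B_8(1.5)| = 729·π^4/128 ≈ 554.775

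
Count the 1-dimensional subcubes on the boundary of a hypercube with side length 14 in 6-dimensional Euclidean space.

f_1(6-cube) = (6 choose 1) · 2^5 = 192.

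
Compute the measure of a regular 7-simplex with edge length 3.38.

V = (3.38^7 / 7!) · √((7+1) / 2^7) ≈ 0.249992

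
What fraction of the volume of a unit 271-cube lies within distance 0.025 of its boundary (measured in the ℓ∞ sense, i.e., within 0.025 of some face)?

Shell fraction = 1 - (1-0.05)^271 ≈ 0.9999990815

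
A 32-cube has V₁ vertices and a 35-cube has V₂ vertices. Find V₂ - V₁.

V₁ = 2^32 = 4294967296. V₂ = 2^35 = 34359738368. V₂ - V₁ = 30064771072.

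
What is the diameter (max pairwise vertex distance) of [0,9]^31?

Diagonal = √31 · 9 ≈ 50.1099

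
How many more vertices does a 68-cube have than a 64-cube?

The 68-cube has 2^68 = 295147905179352825856 vertices. The 64-cube has 2^64 = 18446744073709551616 vertices. Difference: 295147905179352825856 - 18446744073709551616 = 276701161105643274240.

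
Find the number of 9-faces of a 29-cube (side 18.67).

An n-cube has C(n,k)·2^(n-k) k-faces. Here C(29,9)·2^20 = 10015005·1048576 = 10501493882880.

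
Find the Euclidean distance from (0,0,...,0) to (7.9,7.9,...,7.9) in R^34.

The space diagonal of an n-cube of side s is s√n. Here 7.9·√34 ≈ 46.0645.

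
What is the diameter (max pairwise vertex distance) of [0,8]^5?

Diagonal = √5 · 8 ≈ 17.8885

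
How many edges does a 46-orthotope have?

Number of 1-faces = C(46,1)·2^(46-1) = 46·35184372088832 = 1618481116086272.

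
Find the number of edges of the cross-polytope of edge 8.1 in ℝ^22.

Each 1-face is the convex hull of 2 vertices, one chosen as ±e_i from each of 2 distinct axes: 2^2·C(22,2) = 924.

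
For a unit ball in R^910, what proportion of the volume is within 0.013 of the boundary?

Shell fraction = 1 - (1-0.013)^910 ≈ 0.999993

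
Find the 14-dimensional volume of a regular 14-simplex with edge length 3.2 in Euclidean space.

V = (3.2^14 / 14!) · √((14+1) / 2^14) ≈ 4.09758e-06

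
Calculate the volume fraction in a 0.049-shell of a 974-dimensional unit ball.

Shell fraction = 1 - (1-0.049)^974 ≈ 1 - 5.595e-22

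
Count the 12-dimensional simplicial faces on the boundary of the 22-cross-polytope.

Number of 12-faces = 2^(12+1) · C(22,12+1) = 8192 · 497420 = 4074864640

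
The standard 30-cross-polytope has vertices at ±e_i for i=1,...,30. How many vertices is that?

Number of vertices = 2n = 60.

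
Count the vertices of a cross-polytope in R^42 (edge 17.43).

An n-cross-polytope has 2n vertices; here n = 42, giving 84.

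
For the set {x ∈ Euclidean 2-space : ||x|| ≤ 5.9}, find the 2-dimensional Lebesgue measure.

The n-ball volume is π^(n/2)·r^n/Γ(n/2+1). With n=2, r=5.9: V ≈ 109.359.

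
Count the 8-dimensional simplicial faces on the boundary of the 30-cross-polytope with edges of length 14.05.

Number of 8-faces = 2^(8+1) · C(30,8+1) = 512 · 14307150 = 7325260800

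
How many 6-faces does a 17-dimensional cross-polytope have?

f_6(17-orthoplex) = 2^7 · (17 choose 7) = 2489344.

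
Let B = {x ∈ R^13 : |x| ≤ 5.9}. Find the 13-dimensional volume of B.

Volume = π^{13/2}·(5.9)^13/Γ(15/2) ≈ 9.55911e+09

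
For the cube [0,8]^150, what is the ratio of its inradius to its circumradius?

r_in = 8/2 (half the side); r_out = 8√150/2 (half the diagonal). Ratio = 1/√150 ≈ 0.0816497.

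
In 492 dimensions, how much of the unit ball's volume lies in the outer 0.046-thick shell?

1 - (1-0.046)^492 ≈ 1 - 8.666e-11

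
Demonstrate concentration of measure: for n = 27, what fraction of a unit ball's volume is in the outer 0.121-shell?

1 - (1-0.121)^27 ≈ 0.96926 ≈ 96.93%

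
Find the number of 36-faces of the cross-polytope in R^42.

Each 36-face is the convex hull of 37 vertices, one chosen as ±e_i from each of 37 distinct axes: 2^37·C(42,37) = 116914919672119296.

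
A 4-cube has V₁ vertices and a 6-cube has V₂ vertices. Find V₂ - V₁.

V₁ = 2^4 = 16. V₂ = 2^6 = 64. V₂ - V₁ = 48.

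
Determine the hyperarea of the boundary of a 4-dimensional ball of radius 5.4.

S = n·V_n(r)/r = 4·V_4(5.4)/5.4 (volume-to-surface relation), giving 3108.21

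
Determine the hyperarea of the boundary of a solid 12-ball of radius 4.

|∂B_12(4)| = 1048576·π^6/15 ≈ 6.7206e+07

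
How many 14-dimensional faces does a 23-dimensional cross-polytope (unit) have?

Number of 14-faces = 2^(14+1) · C(23,14+1) = 32768 · 490314 = 16066609152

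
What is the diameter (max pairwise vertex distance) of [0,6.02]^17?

d = √(6.02² + 6.02² + ... + 6.02²) [17 terms] = √(17·6.02²) = 6.02√17 ≈ 24.8211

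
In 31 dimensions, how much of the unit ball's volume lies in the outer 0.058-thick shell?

1 - (1-0.058)^31 ≈ 0.843116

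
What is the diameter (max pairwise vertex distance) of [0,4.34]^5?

The space diagonal of an n-cube of side s is s√n. Here 4.34·√5 ≈ 9.70454.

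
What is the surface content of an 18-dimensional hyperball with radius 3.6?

S = n·V_n(r)/r = 18·V_18(3.6)/3.6 (volume-to-surface relation), giving 4.23644e+09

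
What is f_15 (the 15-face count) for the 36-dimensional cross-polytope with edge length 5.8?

An n-cross-polytope has 2^(k+1)·C(n,k+1) k-faces. Here 2^16·C(36,16) = 65536·7307872110 = 478928706600960.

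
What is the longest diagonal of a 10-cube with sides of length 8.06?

||(8.06,8.06,...,8.06)|| = √(10)·8.06 ≈ 25.488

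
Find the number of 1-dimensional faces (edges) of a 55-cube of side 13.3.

The 55-cube has n·2^(n-1) = 55·2^54 = 55·18014398509481984 = 990791918021509120 edges.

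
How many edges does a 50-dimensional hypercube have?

Number of 1-faces = C(50,1)·2^(50-1) = 50·562949953421312 = 28147497671065600.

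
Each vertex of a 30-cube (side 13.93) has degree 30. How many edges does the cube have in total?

Number of 1-faces = C(30,1)·2^(30-1) = 30·536870912 = 16106127360.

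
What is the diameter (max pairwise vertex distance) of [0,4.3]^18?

||(4.3,4.3,...,4.3)|| = √(18)·4.3 ≈ 18.2434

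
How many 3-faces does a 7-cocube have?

Each 3-face is the convex hull of 4 vertices, one chosen as ±e_i from each of 4 distinct axes: 2^4·C(7,4) = 560.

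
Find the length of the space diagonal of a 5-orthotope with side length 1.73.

Diagonal = √5 · 1.73 ≈ 3.8684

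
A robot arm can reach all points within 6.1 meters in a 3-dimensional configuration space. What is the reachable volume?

Volume = π^{3/2}·(6.1)^3/Γ(5/2) ≈ 950.776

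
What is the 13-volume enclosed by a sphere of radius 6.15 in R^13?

V_13(6.15) = π^(13/2) · (6.15)^13 / Γ(13/2 + 1) ≈ 1.63952e+10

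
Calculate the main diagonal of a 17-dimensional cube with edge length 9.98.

d = √(9.98² + 9.98² + ... + 9.98²) [17 terms] = √(17·9.98²) = 9.98√17 ≈ 41.1486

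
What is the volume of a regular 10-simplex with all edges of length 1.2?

V_10 = √(11) · 1.2^10 / (10! · 2^(10/2)) ≈ 1.76846e-07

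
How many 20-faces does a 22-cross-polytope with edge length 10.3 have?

Each 20-face is the convex hull of 21 vertices, one chosen as ±e_i from each of 21 distinct axes: 2^21·C(22,21) = 46137344.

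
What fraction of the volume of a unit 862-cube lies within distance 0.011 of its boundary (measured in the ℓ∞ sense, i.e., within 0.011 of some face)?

The inner cube has side 1-2·0.011 = 0.978 and volume (0.978)^862 ≈ 4.7e-09, so the shell holds 0.9999999953 of the volume.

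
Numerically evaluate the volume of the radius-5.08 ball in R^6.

V_6(5.08) = π^(6/2) · (5.08)^6 / Γ(6/2 + 1) ≈ 88813.8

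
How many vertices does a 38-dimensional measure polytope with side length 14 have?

An n-cube has 2^n vertices; for n = 38 that is 2^38 = 274877906944.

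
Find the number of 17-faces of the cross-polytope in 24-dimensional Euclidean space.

Each 17-face is the convex hull of 18 vertices, one chosen as ±e_i from each of 18 distinct axes: 2^18·C(24,18) = 35283533824.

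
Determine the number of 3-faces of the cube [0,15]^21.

An n-cube has C(n,k)·2^(n-k) k-faces. Here C(21,3)·2^18 = 1330·262144 = 348651520.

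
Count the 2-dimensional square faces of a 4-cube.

An n-cube has C(n,k)·2^(n-k) k-faces. Here C(4,2)·2^2 = 6·4 = 24.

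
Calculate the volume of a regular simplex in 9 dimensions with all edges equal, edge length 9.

V_9 = √(10) · 9^9 / (9! · 2^(9/2)) ≈ 149.205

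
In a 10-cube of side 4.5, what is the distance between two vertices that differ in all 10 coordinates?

||(4.5,4.5,...,4.5)|| = √(10)·4.5 ≈ 14.2302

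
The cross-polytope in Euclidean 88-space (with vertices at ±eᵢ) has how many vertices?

The 88-dimensional cross-polytope has 2n = 2·88 = 176 vertices.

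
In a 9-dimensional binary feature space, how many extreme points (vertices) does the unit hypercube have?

Number of vertices = 2^9 = 512.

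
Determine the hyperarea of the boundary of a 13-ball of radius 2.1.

S = n·V_n(r)/r = 13·V_13(2.1)/2.1 (volume-to-surface relation), giving 87079.6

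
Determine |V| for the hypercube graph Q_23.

An n-cube has 2^n vertices; for n = 23 that is 2^23 = 8388608.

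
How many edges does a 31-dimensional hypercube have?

Each of the 2^31 = 2147483648 vertices has degree 31; total edges = 31·2^31/2 = 33285996544.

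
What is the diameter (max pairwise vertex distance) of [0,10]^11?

The space diagonal of an n-cube of side s is s√n. Here 10·√11 ≈ 33.1662.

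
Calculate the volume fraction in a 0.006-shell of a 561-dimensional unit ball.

Shell fraction = 1 - (1-0.006)^561 ≈ 0.965821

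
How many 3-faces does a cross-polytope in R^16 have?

An n-cross-polytope has 2^(k+1)·C(n,k+1) k-faces. Here 2^4·C(16,4) = 16·1820 = 29120.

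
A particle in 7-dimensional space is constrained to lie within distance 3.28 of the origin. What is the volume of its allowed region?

V_7(3.28) = π^(7/2) · (3.28)^7 / Γ(7/2 + 1) ≈ 19297.3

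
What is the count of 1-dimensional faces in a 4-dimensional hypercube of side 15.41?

f_1(4-cube) = (4 choose 1) · 2^3 = 32.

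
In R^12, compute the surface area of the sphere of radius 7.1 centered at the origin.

S_12(7.1) = 2·π^(12/2)·(7.1)^11 / Γ(12/2) ≈ 3.70331e+10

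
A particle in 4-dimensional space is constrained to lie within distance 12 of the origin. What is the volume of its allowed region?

Volume = π^{4/2}·(12)^4/Γ(3) = 10368·π^2 ≈ 102328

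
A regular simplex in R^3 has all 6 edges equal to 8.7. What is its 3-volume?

Volume = (√2/12) · 8.7³ = 77.6053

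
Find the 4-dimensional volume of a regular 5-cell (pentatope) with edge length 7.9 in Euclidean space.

Volume = 7.9^4 · √(5/2^4) / 4! ≈ 90.724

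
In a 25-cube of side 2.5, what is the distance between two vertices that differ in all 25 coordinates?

||(2.5,2.5,...,2.5)|| = √(25)·2.5 = 12.5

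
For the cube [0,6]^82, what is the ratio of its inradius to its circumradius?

r_in / r_out = (6/2) / (6√82/2) = 1/√82 ≈ 0.110432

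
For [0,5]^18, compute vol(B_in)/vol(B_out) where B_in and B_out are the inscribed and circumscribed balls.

Volume scales as r^n, and r_in/r_out = 1/√18, giving (1/√18)^18 ≈ 5.04136e-12.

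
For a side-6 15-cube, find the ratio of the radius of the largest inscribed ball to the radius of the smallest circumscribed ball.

r_in / r_out = (6/2) / (6√15/2) = 1/√15 ≈ 0.258199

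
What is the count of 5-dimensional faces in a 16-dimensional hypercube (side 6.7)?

Number of 5-faces = C(16,5) · 2^(16-5) = 4368 · 2048 = 8945664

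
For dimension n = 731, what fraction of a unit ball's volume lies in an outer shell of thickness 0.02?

1 - (1-0.02)^731 ≈ 0.9999996143 ≈ 99.999961%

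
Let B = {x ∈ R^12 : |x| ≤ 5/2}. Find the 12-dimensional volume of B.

Volume = π^{12/2}·(5/2)^12/Γ(7) = 48828125·π^6/589824 ≈ 79587.9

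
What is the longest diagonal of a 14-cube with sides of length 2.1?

d = √(2.1² + 2.1² + ... + 2.1²) [14 terms] = √(14·2.1²) = 2.1√14 ≈ 7.85748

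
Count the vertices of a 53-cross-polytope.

Number of vertices = 2n = 106.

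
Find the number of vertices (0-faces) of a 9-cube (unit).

An n-cube has C(n,k)·2^(n-k) k-faces. Here C(9,0)·2^9 = 1·512 = 512.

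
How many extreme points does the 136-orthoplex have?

The 136-dimensional cross-polytope has 2n = 2·136 = 272 vertices.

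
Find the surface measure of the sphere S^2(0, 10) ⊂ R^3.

S = n·V_n(r)/r = 3·V_3(10)/10 (volume-to-surface relation), giving 4πr² = 4π·(10)² ≈ 1256.64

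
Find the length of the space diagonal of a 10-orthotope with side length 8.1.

||(8.1,8.1,...,8.1)|| = √(10)·8.1 ≈ 25.6144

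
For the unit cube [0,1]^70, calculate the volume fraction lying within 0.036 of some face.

The inner cube has side 1-2·0.036 = 0.928 and volume (0.928)^70 ≈ 0.00535, so the shell holds 0.99465 of the volume.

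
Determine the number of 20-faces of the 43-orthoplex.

f_20(43-orthoplex) = 2^21 · (43 choose 21) = 2206307674981662720.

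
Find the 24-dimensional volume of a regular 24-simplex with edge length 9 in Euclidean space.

Volume = 9^24 · √(25/2^24) / 24! ≈ 0.000156937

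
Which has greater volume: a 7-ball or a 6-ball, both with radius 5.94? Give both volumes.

V_7(5.94) ≈ 1.23278e+06. V_6(5.94) ≈ 226995. The 7-ball is larger.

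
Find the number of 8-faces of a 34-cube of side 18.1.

An n-cube has C(n,k)·2^(n-k) k-faces. Here C(34,8)·2^26 = 18156204·67108864 = 1218442224992256.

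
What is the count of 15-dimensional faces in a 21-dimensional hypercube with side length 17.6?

Choose 15 of 21 axes to span the face (C(21,15) = 54264 ways), then fix each of the remaining 6 coordinates at one of its two extreme values (2^6 = 64 ways): 54264·64 = 3472896.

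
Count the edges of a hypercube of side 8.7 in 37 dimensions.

An n-cube has n·2^(n-1) edges. With n = 37: 37·68719476736 = 2542620639232.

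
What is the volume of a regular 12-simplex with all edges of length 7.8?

Volume = 7.8^12 · √(13/2^12) / 12! ≈ 5.96472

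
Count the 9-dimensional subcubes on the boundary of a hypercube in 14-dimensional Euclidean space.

Choose 9 of 14 axes to span the face (C(14,9) = 2002 ways), then fix each of the remaining 5 coordinates at one of its two extreme values (2^5 = 32 ways): 2002·32 = 64064.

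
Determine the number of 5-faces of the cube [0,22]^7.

f_5(7-cube) = (7 choose 5) · 2^2 = 84.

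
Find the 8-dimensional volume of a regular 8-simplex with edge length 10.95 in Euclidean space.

V_8 = √(9) · 10.95^8 / (8! · 2^(8/2)) ≈ 961.156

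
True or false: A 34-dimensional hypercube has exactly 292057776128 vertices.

False. The 34-cube has 2^34 = 17179869184 vertices.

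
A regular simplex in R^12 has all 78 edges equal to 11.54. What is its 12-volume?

V = (11.54^12 / 12!) · √((12+1) / 2^12) ≈ 656.031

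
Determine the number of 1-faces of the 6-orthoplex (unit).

Each 1-face is the convex hull of 2 vertices, one chosen as ±e_i from each of 2 distinct axes: 2^2·C(6,2) = 60.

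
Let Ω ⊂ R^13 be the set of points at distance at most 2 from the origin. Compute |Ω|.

V = 1048576·π^6/135135 ≈ 7459.87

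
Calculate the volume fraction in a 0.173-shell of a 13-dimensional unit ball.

Shell fraction = 1 - (1-0.173)^13 ≈ 0.915361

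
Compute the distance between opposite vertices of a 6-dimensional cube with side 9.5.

The space diagonal of an n-cube of side s is s√n. Here 9.5·√6 ≈ 23.2702.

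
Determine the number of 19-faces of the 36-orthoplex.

Each 19-face is the convex hull of 20 vertices, one chosen as ±e_i from each of 20 distinct axes: 2^20·C(36,20) = 7662859305615360.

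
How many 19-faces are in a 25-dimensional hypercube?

Choose 19 of 25 axes to span the face (C(25,19) = 177100 ways), then fix each of the remaining 6 coordinates at one of its two extreme values (2^6 = 64 ways): 177100·64 = 11334400.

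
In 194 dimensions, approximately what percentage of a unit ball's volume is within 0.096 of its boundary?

1 - (1-0.096)^194 ≈ 0.9999999969 ≈ (100 - 3.14e-07)%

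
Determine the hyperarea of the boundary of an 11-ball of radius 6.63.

S = n·V_n(r)/r = 11·V_11(6.63)/6.63 (volume-to-surface relation), giving 3.40121e+09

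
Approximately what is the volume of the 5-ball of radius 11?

V_5(11) = π^(5/2) · (11)^5 / Γ(5/2 + 1) = 1288408·π^2/15 ≈ 847738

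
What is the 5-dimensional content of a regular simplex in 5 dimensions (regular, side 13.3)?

Volume = 13.3^5 · √(6/2^5) / 5! ≈ 1501.68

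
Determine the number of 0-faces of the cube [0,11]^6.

An n-cube has C(n,k)·2^(n-k) k-faces. Here C(6,0)·2^6 = 1·64 = 64.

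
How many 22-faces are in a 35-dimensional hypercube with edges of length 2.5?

Choose 22 of 35 axes to span the face (C(35,22) = 1476337800 ways), then fix each of the remaining 13 coordinates at one of its two extreme values (2^13 = 8192 ways): 1476337800·8192 = 12094159257600.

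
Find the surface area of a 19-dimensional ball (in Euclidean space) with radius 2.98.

S = n·V_n(r)/r = 19·V_19(2.98)/2.98 (volume-to-surface relation), giving 3.04252e+08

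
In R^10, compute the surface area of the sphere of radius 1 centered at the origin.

|∂B_10(1)| = π^5/12 ≈ 25.5016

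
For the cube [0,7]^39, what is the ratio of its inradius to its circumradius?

r_in = 7/2 (half the side); r_out = 7√39/2 (half the diagonal). Ratio = 1/√39 ≈ 0.160128.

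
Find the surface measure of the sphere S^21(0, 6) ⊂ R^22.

|∂B_22(6)| = 2115832430592·π^11/175 ≈ 3.55707e+15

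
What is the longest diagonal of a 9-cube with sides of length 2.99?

Diagonal = √9 · 2.99 = 8.97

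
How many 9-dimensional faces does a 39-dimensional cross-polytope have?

An n-cross-polytope has 2^(k+1)·C(n,k+1) k-faces. Here 2^10·C(39,10) = 1024·635745396 = 651003285504.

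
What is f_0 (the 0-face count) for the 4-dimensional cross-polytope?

An n-cross-polytope has 2^(k+1)·C(n,k+1) k-faces. Here 2^1·C(4,1) = 2·4 = 8.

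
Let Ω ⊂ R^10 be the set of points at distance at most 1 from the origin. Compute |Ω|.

V_10(1) = π^(10/2) · (1)^10 / Γ(10/2 + 1) = π^5/120 ≈ 2.55016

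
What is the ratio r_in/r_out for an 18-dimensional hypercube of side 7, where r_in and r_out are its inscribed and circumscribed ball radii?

r_in = 7/2 (half the side); r_out = 7√18/2 (half the diagonal). Ratio = 1/√18 ≈ 0.235702.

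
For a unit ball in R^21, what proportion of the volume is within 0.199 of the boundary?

1 - (1-0.199)^21 ≈ 0.990531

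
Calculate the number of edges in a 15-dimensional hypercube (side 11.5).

The 15-cube has n·2^(n-1) = 15·2^14 = 15·16384 = 245760 edges.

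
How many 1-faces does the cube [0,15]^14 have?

An n-cube has n·2^(n-1) edges. With n = 14: 14·8192 = 114688.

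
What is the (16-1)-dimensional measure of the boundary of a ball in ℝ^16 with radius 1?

The surface area of an n-ball is 2π^(n/2) r^(n-1) / Γ(n/2). For n=16, r=1: π^8/2520 ≈ 3.76529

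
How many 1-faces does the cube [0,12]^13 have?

Number of 1-faces = C(13,1)·2^(13-1) = 13·4096 = 53248.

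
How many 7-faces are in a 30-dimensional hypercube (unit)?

An n-cube has C(n,k)·2^(n-k) k-faces. Here C(30,7)·2^23 = 2035800·8388608 = 17077528166400.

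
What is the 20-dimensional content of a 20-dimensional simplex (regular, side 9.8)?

For a regular n-simplex with edge a, V = (a^n / n!)·√((n+1)/2^n). With a=9.8, n=20: V ≈ 0.122802.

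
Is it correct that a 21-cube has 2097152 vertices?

True. The 21-cube has 2^21 = 2097152 vertices.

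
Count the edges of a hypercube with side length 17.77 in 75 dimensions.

Number of 1-faces = C(75,1)·2^(75-1) = 75·18889465931478580854784 = 1416709944860893564108800.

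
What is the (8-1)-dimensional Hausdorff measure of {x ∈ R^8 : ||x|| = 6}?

S_8(6) = 2·π^(8/2)·(6)^7 / Γ(8/2) = 93312·π^4 ≈ 9.08944e+06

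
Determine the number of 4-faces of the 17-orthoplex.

An n-cross-polytope has 2^(k+1)·C(n,k+1) k-faces. Here 2^5·C(17,5) = 32·6188 = 198016.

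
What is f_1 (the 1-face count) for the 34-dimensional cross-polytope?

Number of 1-faces = 2^(1+1) · C(34,1+1) = 4 · 561 = 2244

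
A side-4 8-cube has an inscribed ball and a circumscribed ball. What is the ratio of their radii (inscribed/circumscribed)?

r_in = 4/2 (half the side); r_out = 4√8/2 (half the diagonal). Ratio = 1/√8 ≈ 0.353553.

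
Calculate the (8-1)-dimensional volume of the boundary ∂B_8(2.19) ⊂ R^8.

S = n·V_n(r)/r = 8·V_8(2.19)/2.19 (volume-to-surface relation), giving 7844.89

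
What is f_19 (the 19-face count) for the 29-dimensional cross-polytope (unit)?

f_19(29-orthoplex) = 2^20 · (29 choose 20) = 10501493882880.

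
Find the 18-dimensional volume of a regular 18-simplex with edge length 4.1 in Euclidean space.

V_18 = √(19) · 4.1^18 / (18! · 2^(18/2)) ≈ 1.4252e-07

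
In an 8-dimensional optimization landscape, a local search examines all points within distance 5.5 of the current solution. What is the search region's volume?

Volume = π^{8/2}·(5.5)^8/Γ(5) = 214358881·π^4/6144 ≈ 3.39852e+06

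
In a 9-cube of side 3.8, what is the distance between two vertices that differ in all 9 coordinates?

d = √(3.8² + 3.8² + ... + 3.8²) [9 terms] = √(9·3.8²) = 3.8√9 = 11.4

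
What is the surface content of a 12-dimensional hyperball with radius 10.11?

S = n·V_n(r)/r = 12·V_12(10.11)/10.11 (volume-to-surface relation), giving 1.80722e+12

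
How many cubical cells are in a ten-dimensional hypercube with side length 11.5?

An n-cube has C(n,k)·2^(n-k) k-faces. Here C(10,3)·2^7 = 120·128 = 15360.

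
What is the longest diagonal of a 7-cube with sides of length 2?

Diagonal = √7 · 2 ≈ 5.2915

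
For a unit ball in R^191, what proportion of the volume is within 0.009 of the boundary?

1 - (1-0.009)^191 ≈ 0.822144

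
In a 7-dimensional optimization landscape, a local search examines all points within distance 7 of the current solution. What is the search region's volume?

V_7(7) = π^(7/2) · (7)^7 / Γ(7/2 + 1) = 1882384·π^3/15 ≈ 3.89105e+06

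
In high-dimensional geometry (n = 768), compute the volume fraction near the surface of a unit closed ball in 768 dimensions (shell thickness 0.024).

1 - (1-0.024)^768 ≈ 0.9999999921 ≈ 99.999999%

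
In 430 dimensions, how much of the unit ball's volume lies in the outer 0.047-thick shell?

Shell fraction = 1 - (1-0.047)^430 ≈ 0.999999999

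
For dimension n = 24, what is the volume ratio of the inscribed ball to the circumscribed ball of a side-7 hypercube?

V_in / V_out = (r_in/r_out)^24 = (1/√24)^24 = 24^(-24/2) ≈ 2.7382e-17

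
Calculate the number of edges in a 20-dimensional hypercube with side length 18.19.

The 20-cube has n·2^(n-1) = 20·2^19 = 20·524288 = 10485760 edges.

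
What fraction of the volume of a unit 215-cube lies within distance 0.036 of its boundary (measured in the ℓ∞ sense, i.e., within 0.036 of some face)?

Shell fraction = 1 - (1-0.072)^215 ≈ 0.9999998946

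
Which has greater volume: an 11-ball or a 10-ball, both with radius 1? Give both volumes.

V_11(1) ≈ 1.8841. V_10(1) ≈ 2.55016. The 10-ball is larger.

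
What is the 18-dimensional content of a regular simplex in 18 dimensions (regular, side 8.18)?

For a regular n-simplex with edge a, V = (a^n / n!)·√((n+1)/2^n). With a=8.18, n=18: V ≈ 0.0357541.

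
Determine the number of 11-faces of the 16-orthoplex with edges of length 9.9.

Each 11-face is the convex hull of 12 vertices, one chosen as ±e_i from each of 12 distinct axes: 2^12·C(16,12) = 7454720.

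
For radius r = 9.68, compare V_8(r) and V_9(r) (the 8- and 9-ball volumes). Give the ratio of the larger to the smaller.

V_8(9.68) ≈ 3.1289e+08, V_9(9.68) ≈ 2.46148e+09. The 9-ball is larger by a factor of 7.867.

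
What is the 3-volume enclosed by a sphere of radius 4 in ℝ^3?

V = 256·π/3 ≈ 268.083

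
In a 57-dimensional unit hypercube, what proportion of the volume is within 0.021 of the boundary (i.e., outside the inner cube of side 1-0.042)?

The inner cube has side 1-2·0.021 = 0.958 and volume (0.958)^57 ≈ 0.08666, so the shell holds 0.913337 of the volume.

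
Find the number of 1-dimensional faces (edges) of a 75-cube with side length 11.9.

An n-cube has n·2^(n-1) edges. With n = 75: 75·18889465931478580854784 = 1416709944860893564108800.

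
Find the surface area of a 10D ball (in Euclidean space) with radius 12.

|∂B_10(12)| = 429981696·π^5 ≈ 1.31583e+11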